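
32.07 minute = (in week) 0.003182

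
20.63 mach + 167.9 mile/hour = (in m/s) 7100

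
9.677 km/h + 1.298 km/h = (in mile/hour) 6.82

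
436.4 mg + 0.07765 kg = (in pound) 0.1722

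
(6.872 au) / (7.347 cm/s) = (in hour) 3.887e+09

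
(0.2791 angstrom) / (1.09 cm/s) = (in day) 2.964e-14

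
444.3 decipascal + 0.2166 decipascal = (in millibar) 0.4445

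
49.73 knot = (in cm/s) 2558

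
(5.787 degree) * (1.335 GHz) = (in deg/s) 7.726e+09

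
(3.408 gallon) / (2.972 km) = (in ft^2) 4.672e-05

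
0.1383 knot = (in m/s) 0.07115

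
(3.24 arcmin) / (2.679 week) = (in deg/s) 3.333e-08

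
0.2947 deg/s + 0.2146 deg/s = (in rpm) 0.08488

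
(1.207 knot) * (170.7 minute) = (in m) 6360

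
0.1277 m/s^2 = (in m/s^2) 0.1277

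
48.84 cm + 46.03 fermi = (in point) 1384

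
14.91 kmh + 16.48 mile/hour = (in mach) 0.0338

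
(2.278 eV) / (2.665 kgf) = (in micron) 1.397e-14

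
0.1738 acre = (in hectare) 0.07033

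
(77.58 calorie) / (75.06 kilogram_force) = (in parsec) 1.429e-17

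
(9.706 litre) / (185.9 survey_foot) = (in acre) 4.233e-08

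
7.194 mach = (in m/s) 2450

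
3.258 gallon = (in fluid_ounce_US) 417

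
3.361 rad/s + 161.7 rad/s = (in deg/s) 9457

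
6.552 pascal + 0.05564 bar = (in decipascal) 5.571e+04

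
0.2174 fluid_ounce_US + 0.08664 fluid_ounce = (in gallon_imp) 0.001978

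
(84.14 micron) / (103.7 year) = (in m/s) 2.573e-14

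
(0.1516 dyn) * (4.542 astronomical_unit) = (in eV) 6.429e+24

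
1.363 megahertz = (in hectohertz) 1.363e+04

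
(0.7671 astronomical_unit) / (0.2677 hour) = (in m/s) 1.191e+08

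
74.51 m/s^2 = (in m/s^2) 74.51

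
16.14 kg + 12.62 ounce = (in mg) 1.65e+07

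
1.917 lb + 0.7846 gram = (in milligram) 8.703e+05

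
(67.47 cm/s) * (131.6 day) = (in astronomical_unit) 5.128e-05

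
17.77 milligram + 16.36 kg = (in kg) 16.36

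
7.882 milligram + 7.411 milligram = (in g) 0.01529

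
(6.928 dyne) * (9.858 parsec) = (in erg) 2.107e+20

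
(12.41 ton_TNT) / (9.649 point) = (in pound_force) 3.429e+12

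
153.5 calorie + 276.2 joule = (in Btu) 0.8705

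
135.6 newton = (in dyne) 1.356e+07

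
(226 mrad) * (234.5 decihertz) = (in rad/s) 5.3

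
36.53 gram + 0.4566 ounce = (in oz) 1.745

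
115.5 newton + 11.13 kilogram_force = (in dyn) 2.246e+07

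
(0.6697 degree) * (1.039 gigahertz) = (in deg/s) 6.958e+08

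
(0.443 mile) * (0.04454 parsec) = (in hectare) 9.798e+13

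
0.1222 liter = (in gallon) 0.03228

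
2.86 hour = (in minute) 171.6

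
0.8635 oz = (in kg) 0.02448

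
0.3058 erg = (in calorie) 7.309e-09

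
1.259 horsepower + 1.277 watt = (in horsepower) 1.261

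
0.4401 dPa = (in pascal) 0.04401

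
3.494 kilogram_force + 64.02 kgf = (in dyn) 6.621e+07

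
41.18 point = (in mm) 14.53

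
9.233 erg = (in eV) 5.763e+12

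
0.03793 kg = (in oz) 1.338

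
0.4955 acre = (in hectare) 0.2005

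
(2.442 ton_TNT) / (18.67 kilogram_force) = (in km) 5.58e+04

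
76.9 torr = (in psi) 1.487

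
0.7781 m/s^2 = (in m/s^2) 0.7781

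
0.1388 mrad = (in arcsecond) 28.63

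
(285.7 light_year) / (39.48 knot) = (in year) 4.22e+09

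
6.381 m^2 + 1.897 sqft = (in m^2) 6.557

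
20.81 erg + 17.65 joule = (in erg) 1.765e+08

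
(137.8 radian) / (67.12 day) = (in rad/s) 2.376e-05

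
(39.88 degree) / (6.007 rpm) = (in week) 1.83e-06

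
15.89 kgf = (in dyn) 1.558e+07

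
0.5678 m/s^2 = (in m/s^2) 0.5678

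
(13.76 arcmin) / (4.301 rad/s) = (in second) 0.0009306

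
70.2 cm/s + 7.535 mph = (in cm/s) 407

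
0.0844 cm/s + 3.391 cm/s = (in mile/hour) 0.07774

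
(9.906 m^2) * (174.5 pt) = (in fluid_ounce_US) 2.062e+04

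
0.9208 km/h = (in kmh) 0.9208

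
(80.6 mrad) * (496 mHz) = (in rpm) 0.3818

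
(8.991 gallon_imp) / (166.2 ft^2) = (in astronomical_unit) 1.77e-14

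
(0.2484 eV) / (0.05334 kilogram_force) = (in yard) 8.321e-20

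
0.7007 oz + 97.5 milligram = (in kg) 0.01996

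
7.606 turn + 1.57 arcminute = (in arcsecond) 9.857e+06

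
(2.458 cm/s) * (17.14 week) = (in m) 2.548e+05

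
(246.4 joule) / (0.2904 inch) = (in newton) 3.34e+04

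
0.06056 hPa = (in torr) 0.04542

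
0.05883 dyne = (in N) 5.883e-07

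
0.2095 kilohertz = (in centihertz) 2.095e+04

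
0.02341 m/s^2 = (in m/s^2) 0.02341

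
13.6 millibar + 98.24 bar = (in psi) 1425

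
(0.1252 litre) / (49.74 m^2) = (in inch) 9.91e-05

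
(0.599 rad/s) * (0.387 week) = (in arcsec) 2.892e+10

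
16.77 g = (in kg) 0.01677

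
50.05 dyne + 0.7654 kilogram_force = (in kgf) 0.7655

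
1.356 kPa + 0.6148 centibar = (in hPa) 19.71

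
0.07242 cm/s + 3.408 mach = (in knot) 2256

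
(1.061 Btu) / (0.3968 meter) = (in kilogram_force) 287.7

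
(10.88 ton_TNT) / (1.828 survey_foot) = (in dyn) 8.17e+15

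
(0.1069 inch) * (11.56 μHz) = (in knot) 6.101e-08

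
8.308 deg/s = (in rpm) 1.385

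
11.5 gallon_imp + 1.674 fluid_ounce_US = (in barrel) 0.3291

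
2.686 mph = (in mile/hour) 2.686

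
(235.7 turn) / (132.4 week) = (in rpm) 0.0001766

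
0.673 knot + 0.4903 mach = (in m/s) 167.3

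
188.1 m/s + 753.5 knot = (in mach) 1.691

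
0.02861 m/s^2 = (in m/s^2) 0.02861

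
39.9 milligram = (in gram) 0.0399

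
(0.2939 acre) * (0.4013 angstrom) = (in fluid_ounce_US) 0.001614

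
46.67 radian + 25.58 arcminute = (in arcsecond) 9.628e+06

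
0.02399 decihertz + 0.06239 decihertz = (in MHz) 8.638e-09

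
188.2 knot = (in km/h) 348.5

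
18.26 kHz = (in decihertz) 1.826e+05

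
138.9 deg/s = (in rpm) 23.15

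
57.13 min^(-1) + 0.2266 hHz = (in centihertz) 2361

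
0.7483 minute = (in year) 1.424e-06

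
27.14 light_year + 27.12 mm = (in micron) 2.568e+23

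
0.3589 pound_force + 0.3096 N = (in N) 1.906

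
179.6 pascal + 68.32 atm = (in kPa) 6923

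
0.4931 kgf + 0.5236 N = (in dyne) 5.359e+05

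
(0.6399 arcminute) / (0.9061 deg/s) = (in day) 1.362e-07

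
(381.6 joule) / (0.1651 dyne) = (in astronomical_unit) 0.001545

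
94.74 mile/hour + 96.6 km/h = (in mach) 0.2032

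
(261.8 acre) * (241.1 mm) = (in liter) 2.554e+08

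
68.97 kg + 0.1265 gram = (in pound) 152.1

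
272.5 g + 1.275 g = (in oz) 9.657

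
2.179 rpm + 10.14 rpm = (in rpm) 12.32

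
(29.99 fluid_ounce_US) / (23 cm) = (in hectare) 3.856e-07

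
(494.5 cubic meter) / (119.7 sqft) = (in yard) 48.63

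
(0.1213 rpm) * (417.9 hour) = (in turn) 3041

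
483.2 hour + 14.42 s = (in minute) 2.899e+04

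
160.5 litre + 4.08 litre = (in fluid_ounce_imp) 5792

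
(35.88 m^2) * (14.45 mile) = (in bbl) 5.248e+06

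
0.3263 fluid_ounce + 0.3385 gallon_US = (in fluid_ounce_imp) 45.44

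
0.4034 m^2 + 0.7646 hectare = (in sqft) 8.231e+04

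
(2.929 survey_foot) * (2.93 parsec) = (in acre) 1.995e+13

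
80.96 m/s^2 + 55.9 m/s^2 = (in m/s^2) 136.9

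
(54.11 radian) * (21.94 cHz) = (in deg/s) 680.2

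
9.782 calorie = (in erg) 4.093e+08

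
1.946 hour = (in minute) 116.8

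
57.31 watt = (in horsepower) 0.07685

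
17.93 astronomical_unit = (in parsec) 8.693e-05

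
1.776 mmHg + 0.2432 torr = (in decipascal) 2692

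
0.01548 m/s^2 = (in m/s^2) 0.01548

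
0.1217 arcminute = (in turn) 5.634e-06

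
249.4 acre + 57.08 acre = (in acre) 306.5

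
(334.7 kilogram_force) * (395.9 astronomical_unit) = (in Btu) 1.843e+14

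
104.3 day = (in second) 9.012e+06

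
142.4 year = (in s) 4.491e+09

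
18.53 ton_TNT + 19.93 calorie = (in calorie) 1.853e+10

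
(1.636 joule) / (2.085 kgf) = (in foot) 0.2625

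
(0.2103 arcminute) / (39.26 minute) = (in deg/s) 1.488e-06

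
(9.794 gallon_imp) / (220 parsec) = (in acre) 1.621e-24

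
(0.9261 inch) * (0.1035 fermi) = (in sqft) 2.621e-17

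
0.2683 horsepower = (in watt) 200.1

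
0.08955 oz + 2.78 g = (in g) 5.319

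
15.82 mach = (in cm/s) 5.387e+05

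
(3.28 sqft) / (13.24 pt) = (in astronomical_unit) 4.361e-10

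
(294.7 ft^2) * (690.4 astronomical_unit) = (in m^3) 2.828e+15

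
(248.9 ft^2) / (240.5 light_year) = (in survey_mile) 6.315e-21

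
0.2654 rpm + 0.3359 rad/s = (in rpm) 3.473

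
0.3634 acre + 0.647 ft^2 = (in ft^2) 1.583e+04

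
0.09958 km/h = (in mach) 8.124e-05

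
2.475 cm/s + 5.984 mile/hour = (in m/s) 2.7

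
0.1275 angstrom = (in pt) 3.614e-08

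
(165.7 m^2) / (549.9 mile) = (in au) 1.252e-15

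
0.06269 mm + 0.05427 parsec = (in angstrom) 1.675e+25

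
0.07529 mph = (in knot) 0.06543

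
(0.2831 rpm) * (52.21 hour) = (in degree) 3.193e+05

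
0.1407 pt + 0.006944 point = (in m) 5.209e-05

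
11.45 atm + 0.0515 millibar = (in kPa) 1160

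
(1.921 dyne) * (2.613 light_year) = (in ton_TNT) 113.5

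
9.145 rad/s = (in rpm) 87.33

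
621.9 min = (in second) 3.731e+04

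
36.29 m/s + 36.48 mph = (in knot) 102.2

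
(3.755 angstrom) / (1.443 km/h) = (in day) 1.084e-14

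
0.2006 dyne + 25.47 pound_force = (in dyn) 1.133e+07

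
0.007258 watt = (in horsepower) 9.733e-06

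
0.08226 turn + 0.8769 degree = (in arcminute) 1829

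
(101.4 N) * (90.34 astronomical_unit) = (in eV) 8.553e+33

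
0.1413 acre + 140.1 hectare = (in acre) 346.3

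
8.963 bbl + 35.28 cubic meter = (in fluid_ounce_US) 1.241e+06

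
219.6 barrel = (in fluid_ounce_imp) 1.229e+06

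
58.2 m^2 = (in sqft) 626.5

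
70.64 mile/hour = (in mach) 0.09274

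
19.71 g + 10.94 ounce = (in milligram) 3.299e+05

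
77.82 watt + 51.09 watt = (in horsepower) 0.1729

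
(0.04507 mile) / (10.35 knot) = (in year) 4.32e-07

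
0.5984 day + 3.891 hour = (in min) 1095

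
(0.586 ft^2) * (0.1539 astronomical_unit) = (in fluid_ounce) 4.238e+13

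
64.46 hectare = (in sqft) 6.938e+06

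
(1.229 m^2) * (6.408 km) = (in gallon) 2.08e+06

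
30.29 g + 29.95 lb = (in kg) 13.62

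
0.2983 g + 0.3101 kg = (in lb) 0.6843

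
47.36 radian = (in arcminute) 1.628e+05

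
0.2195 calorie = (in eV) 5.732e+18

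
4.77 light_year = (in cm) 4.513e+18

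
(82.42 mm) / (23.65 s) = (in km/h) 0.01255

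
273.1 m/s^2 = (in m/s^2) 273.1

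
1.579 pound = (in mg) 7.162e+05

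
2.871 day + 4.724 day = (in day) 7.595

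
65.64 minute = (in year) 0.0001249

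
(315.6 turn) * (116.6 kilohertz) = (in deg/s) 1.325e+10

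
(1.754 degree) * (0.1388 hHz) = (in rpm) 4.058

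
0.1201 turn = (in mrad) 754.6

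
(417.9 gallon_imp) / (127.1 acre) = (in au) 2.469e-17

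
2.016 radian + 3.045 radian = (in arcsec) 1.044e+06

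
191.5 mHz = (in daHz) 0.01915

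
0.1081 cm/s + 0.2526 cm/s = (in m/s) 0.003607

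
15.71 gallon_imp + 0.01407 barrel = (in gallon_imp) 16.2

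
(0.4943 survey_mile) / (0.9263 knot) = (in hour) 0.4637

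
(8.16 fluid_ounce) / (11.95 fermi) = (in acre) 4.99e+06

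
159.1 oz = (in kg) 4.51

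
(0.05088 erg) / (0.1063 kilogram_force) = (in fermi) 4.881e+06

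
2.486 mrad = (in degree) 0.1424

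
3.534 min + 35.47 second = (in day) 0.002865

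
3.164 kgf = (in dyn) 3.103e+06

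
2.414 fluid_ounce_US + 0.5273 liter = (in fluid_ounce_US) 20.24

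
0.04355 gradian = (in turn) 0.0001089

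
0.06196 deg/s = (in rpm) 0.01033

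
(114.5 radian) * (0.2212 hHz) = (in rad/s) 2533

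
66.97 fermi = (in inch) 2.637e-12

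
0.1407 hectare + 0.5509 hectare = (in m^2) 6916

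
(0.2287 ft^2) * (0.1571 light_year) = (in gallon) 8.342e+15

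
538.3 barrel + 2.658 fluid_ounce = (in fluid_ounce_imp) 3.012e+06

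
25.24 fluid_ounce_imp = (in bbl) 0.004511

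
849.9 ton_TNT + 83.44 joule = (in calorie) 8.499e+11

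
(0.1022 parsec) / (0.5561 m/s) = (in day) 6.563e+10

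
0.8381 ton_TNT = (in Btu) 3.324e+06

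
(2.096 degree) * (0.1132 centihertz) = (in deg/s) 0.002373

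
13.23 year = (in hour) 1.159e+05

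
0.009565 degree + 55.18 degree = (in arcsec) 1.987e+05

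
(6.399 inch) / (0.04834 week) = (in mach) 1.633e-08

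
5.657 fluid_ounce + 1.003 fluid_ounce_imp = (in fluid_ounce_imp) 6.891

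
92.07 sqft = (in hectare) 0.0008554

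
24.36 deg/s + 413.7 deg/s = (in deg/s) 438.1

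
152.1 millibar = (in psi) 2.206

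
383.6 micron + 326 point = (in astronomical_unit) 7.713e-13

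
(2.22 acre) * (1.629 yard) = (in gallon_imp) 2.944e+06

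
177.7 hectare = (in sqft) 1.913e+07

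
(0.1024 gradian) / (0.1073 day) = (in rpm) 1.657e-06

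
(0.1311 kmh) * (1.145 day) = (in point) 1.021e+07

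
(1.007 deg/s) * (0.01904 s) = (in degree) 0.01917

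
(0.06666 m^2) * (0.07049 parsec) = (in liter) 1.45e+17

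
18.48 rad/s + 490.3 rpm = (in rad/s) 69.82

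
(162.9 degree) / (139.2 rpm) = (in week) 3.225e-07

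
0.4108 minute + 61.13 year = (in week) 3187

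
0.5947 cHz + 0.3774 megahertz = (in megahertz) 0.3774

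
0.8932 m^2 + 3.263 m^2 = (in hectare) 0.0004156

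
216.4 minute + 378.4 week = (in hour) 6.357e+04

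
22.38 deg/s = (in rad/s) 0.3906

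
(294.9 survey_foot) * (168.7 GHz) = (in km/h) 5.459e+13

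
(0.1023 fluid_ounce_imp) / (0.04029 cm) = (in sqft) 0.07765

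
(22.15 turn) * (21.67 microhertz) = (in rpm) 0.0288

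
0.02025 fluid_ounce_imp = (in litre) 0.0005754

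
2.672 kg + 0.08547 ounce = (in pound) 5.896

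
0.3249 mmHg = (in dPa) 433.2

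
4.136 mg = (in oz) 0.0001459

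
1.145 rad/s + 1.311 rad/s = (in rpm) 23.45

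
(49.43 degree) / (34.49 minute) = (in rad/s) 0.0004169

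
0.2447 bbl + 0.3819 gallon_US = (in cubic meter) 0.04035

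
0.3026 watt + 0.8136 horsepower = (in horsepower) 0.814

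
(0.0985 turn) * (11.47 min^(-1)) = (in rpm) 1.13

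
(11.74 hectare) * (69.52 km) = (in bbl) 5.134e+10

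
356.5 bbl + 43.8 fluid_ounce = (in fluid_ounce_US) 1.917e+06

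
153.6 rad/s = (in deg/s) 8801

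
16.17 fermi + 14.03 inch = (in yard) 0.3897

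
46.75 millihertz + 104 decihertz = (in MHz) 1.045e-05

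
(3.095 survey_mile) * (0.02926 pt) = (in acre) 1.27e-05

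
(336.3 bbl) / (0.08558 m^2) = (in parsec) 2.025e-14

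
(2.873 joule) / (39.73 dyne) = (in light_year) 7.644e-13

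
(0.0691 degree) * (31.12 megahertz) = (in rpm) 3.584e+05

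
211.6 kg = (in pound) 466.5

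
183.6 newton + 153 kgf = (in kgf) 171.7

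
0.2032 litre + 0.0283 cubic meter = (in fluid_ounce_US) 963.8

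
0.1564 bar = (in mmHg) 117.3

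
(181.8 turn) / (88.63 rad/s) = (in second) 12.89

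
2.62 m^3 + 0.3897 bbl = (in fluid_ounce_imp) 9.439e+04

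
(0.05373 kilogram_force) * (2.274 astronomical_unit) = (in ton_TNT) 42.84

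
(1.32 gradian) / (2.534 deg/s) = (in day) 5.426e-06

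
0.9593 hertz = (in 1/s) 0.9593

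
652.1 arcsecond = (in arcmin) 10.87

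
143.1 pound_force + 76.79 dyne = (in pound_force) 143.1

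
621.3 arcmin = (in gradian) 11.51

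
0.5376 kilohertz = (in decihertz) 5376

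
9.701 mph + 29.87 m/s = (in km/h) 123.1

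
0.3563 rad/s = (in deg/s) 20.41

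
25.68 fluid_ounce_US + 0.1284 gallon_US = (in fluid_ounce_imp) 43.84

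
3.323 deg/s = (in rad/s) 0.058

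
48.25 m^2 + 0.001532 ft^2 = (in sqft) 519.4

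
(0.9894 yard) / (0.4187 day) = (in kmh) 9.003e-05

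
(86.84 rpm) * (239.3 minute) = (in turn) 2.078e+04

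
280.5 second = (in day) 0.003247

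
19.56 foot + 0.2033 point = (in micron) 5.962e+06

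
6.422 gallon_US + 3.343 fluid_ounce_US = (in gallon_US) 6.448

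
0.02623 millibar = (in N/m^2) 2.623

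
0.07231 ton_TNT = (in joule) 3.025e+08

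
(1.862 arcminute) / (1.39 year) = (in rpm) 1.18e-10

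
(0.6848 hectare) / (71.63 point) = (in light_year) 2.864e-11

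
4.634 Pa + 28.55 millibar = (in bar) 0.0286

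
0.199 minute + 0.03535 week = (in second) 2.139e+04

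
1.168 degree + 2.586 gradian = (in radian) 0.06101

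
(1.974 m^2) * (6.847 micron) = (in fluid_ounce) 0.457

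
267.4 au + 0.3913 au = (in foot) 1.314e+14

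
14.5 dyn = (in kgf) 1.479e-05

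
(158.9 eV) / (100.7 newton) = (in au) 1.69e-30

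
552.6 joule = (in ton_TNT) 1.321e-07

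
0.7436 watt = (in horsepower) 0.0009972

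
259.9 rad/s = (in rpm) 2482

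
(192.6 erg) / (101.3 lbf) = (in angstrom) 427.4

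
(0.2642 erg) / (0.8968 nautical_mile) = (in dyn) 1.591e-06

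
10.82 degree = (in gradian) 12.02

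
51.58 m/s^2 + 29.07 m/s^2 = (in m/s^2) 80.65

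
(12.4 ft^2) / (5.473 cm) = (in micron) 2.105e+07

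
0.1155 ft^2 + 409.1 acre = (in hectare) 165.6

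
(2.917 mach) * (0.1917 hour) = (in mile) 425.9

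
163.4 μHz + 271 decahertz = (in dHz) 2.71e+04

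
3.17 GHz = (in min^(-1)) 1.902e+11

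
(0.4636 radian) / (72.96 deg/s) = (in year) 1.154e-08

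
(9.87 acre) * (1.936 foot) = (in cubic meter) 2.357e+04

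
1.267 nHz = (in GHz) 1.267e-18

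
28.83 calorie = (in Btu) 0.1143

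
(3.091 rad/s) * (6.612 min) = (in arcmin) 4.216e+06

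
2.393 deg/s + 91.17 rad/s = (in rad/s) 91.21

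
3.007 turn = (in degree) 1083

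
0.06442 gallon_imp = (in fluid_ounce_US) 9.903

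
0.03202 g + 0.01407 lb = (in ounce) 0.2262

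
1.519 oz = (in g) 43.06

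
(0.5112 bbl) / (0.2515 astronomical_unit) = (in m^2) 2.16e-12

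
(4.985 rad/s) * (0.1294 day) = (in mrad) 5.573e+07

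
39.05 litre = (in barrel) 0.2456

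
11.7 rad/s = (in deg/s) 670.4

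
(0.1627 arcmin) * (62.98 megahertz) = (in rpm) 2.846e+04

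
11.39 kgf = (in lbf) 25.11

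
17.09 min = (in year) 3.252e-05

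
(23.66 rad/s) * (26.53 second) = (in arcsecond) 1.295e+08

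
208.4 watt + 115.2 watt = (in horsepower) 0.434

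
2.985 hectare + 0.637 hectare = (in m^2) 3.622e+04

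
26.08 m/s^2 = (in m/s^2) 26.08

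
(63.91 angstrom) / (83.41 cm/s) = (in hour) 2.128e-12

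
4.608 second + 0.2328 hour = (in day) 0.009753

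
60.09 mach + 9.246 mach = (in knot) 4.589e+04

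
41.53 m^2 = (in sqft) 447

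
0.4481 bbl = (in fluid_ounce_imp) 2507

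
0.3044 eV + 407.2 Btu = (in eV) 2.681e+24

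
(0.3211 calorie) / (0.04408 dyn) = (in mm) 3.048e+09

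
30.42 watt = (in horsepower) 0.04079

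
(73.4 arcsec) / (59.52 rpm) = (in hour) 1.586e-08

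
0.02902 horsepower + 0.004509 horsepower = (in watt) 25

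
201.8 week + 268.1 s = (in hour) 3.39e+04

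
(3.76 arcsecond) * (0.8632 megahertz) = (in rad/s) 15.74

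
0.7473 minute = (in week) 7.414e-05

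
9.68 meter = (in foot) 31.76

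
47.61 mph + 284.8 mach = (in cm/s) 9.7e+06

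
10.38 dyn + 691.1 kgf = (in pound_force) 1524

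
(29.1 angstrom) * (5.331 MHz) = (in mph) 0.0347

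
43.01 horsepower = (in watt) 3.207e+04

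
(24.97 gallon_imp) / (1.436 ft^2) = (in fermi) 8.509e+14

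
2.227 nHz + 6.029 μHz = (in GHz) 6.031e-15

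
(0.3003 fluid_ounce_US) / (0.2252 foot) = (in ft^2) 0.001393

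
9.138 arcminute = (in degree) 0.1523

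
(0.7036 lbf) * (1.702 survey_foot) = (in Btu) 0.001539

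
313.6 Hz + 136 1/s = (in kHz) 0.4496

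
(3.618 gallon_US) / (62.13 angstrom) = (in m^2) 2.204e+06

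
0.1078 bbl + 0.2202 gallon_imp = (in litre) 18.14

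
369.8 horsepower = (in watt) 2.758e+05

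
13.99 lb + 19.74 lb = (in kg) 15.3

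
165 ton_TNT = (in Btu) 6.543e+08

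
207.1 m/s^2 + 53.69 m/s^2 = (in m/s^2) 260.8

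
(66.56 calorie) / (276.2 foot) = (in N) 3.308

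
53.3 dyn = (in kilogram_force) 5.435e-05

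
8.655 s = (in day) 0.0001002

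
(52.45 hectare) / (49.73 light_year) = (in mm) 1.115e-09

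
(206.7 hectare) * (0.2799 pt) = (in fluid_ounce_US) 6.901e+06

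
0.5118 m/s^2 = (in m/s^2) 0.5118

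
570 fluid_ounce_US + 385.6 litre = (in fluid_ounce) 1.361e+04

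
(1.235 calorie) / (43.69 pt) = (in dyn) 3.353e+07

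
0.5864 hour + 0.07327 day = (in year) 0.0002677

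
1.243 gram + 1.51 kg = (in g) 1511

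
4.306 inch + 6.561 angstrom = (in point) 310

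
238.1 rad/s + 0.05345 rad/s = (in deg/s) 1.365e+04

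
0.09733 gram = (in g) 0.09733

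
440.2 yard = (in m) 402.5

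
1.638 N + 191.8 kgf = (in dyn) 1.883e+08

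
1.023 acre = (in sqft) 4.456e+04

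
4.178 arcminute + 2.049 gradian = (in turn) 0.005316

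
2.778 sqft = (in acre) 6.377e-05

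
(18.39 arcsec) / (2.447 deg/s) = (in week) 3.452e-09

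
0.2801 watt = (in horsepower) 0.0003756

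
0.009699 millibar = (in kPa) 0.0009699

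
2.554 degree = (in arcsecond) 9194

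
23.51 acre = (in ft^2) 1.024e+06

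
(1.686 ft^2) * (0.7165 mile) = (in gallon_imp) 3.973e+04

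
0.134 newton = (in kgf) 0.01366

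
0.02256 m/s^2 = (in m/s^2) 0.02256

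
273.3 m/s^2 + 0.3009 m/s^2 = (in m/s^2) 273.6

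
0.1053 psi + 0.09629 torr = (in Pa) 738.9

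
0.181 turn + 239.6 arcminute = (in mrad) 1207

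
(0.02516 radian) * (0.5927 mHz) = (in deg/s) 0.0008544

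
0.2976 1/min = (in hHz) 4.96e-05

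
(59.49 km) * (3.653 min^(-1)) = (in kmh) 1.304e+04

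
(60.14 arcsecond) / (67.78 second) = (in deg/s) 0.0002465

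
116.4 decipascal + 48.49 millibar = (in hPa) 48.61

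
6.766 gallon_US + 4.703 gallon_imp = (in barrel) 0.2956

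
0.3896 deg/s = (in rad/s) 0.0068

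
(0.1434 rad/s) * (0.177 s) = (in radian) 0.02538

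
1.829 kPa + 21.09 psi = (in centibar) 147.2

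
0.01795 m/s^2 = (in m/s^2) 0.01795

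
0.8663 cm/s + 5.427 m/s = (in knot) 10.57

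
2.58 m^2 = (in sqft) 27.77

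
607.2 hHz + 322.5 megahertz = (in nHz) 3.226e+17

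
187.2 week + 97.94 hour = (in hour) 3.155e+04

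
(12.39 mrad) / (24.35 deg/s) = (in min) 0.0004859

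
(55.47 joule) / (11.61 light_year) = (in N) 5.05e-16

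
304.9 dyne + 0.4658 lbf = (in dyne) 2.075e+05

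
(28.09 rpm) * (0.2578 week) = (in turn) 7.3e+04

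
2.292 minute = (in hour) 0.0382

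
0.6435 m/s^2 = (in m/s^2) 0.6435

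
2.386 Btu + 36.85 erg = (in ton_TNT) 6.017e-07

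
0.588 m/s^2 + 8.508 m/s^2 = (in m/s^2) 9.096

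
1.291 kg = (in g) 1291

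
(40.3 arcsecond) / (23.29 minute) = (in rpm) 1.335e-06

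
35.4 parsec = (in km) 1.092e+15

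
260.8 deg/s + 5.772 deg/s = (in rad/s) 4.653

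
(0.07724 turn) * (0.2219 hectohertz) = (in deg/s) 617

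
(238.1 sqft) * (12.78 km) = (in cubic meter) 2.827e+05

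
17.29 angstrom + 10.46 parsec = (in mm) 3.228e+20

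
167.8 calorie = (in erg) 7.021e+09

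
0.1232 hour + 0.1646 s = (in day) 0.005135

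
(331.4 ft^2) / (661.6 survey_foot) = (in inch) 6.011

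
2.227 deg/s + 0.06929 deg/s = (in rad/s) 0.04008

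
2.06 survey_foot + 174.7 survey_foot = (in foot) 176.8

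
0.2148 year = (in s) 6.774e+06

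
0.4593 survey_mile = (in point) 2.095e+06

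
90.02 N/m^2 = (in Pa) 90.02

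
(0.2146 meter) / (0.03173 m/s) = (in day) 7.828e-05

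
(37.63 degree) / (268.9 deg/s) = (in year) 4.437e-09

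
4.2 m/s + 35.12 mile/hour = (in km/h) 71.64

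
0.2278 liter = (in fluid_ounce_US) 7.703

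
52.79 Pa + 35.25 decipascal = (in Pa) 56.31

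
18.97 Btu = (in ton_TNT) 4.784e-06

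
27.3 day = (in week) 3.9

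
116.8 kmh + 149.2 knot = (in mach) 0.3207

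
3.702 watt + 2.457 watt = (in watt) 6.159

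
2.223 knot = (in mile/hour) 2.558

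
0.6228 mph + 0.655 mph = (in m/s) 0.5712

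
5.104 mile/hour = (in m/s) 2.282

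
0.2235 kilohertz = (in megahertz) 0.0002235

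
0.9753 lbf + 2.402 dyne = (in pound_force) 0.9753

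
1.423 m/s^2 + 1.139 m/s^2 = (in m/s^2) 2.562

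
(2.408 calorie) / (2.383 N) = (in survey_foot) 13.87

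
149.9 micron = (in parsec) 4.858e-21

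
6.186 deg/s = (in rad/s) 0.108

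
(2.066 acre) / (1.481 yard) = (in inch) 2.431e+05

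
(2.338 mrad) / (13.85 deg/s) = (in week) 1.599e-08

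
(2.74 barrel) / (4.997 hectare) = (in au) 5.827e-17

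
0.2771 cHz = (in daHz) 0.0002771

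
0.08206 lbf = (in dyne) 3.65e+04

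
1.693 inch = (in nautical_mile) 2.322e-05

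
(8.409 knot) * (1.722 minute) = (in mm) 4.47e+05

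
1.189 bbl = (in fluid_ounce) 6392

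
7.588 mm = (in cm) 0.7588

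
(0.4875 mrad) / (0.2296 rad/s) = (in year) 6.733e-11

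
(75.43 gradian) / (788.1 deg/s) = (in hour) 2.393e-05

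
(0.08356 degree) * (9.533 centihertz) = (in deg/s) 0.007966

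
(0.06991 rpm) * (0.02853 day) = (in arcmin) 6.204e+04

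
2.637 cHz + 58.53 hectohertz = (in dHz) 5.853e+04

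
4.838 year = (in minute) 2.543e+06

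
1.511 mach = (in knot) 1000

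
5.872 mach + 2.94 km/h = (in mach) 5.874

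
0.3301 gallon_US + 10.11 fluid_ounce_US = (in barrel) 0.00974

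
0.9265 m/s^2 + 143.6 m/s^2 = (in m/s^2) 144.5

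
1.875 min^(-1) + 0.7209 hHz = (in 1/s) 72.12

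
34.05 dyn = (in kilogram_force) 3.472e-05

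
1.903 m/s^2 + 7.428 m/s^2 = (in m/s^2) 9.331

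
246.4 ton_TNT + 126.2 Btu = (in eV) 6.435e+30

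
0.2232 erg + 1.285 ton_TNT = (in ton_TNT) 1.285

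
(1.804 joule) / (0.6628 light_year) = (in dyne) 2.877e-11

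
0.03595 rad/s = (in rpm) 0.3433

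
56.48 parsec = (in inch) 6.861e+19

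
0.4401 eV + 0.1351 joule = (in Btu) 0.0001281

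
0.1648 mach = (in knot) 109.1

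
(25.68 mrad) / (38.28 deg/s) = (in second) 0.03844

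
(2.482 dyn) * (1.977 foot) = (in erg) 149.6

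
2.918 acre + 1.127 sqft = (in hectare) 1.181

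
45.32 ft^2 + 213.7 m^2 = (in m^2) 217.9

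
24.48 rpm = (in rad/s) 2.564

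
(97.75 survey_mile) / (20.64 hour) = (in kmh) 7.622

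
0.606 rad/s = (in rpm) 5.787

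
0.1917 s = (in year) 6.079e-09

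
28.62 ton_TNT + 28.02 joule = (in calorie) 2.862e+10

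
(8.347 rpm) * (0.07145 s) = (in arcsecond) 1.288e+04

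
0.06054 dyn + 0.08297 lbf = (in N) 0.3691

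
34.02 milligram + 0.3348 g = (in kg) 0.0003688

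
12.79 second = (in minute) 0.2132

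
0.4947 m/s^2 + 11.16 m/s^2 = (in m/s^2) 11.65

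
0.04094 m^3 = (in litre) 40.94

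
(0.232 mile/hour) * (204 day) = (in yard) 1.999e+06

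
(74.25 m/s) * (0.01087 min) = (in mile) 0.03009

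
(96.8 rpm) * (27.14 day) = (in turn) 3.783e+06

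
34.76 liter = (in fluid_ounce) 1175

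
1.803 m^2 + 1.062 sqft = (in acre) 0.0004699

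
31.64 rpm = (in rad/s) 3.313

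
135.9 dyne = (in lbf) 0.0003055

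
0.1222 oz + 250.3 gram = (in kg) 0.2538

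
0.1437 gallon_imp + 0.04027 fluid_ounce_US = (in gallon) 0.1729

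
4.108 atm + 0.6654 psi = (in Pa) 4.208e+05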